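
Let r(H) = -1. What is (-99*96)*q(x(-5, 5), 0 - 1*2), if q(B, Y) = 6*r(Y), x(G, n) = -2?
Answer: 57024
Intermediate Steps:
q(B, Y) = -6 (q(B, Y) = 6*(-1) = -6)
(-99*96)*q(x(-5, 5), 0 - 1*2) = -99*96*(-6) = -9504*(-6) = 57024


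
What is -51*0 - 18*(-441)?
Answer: 7938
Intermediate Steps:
-51*0 - 18*(-441) = 0 + 7938 = 7938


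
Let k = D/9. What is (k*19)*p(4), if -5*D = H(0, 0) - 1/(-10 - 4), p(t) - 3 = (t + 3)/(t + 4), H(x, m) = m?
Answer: -589/5040 ≈ -0.11687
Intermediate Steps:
p(t) = 3 + (3 + t)/(4 + t) (p(t) = 3 + (t + 3)/(t + 4) = 3 + (3 + t)/(4 + t))
D = -1/70 (D = -(0 - 1/(-10 - 4))/5 = -(0 - 1/(-14))/5 = -(0 - 1*(-1/14))/5 = -(0 + 1/14)/5 = -1/5*1/14 = -1/70 ≈ -0.014286)
k = -1/630 (k = -1/70/9 = -1/70*1/9 = -1/630 ≈ -0.0015873)
(k*19)*p(4) = (-1/630*19)*((15 + 4*4)/(4 + 4)) = -19*(15 + 16)/(630*8) = -19*31/5040 = -19/630*31/8 = -589/5040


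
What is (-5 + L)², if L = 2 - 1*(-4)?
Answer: 1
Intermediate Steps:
L = 6 (L = 2 + 4 = 6)
(-5 + L)² = (-5 + 6)² = 1² = 1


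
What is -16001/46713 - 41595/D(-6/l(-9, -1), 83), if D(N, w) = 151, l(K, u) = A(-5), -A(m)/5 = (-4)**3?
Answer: -1945443386/7053663 ≈ -275.81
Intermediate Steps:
A(m) = 320 (A(m) = -5*(-4)**3 = -5*(-64) = 320)
l(K, u) = 320
-16001/46713 - 41595/D(-6/l(-9, -1), 83) = -16001/46713 - 41595/151 = -1945443386/7053663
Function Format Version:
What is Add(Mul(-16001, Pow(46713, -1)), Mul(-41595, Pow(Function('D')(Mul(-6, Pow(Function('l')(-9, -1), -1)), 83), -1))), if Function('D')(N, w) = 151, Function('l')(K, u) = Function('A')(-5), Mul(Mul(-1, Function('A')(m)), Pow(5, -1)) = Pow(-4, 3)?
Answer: Rational(-1945443386, 7053663) ≈ -275.81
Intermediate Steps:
Function('A')(m) = 320 (Function('A')(m) = Mul(-5, Pow(-4, 3)) = Mul(-5, -64) = 320)
Function('l')(K, u) = 320
Add(Mul(-16001, Pow(46713, -1)), Mul(-41595, Pow(Function('D')(Mul(-6, Pow(Function('l')(-9, -1), -1)), 83), -1))) = Add(Mul(-16001, Pow(46713, -1)), Mul(-41595, Pow(151, -1))) = Add(Mul(-16001, Rational(1, 46713)), Mul(-41595, Rational(1, 151))) = Add(Rational(-16001, 46713), Rational(-41595, 151)) = Rational(-1945443386, 7053663)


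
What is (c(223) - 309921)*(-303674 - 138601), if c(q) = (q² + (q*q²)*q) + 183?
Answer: -1093619333137800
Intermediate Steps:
c(q) = 183 + q² + q⁴ (c(q) = (q² + q³*q) + 183 = (q² + q⁴) + 183 = 183 + q² + q⁴)
(c(223) - 309921)*(-303674 - 138601) = ((183 + 223² + 223⁴) - 309921)*(-303674 - 138601) = ((183 + 49729 + 2472973441) - 309921)*(-442275) = (2473023353 - 309921)*(-442275) = 2472713432*(-442275) = -1093619333137800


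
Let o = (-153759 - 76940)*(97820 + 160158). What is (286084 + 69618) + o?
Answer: -59514910920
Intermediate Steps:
o = -59515266622 (o = -230699*257978 = -59515266622)
(286084 + 69618) + o = (286084 + 69618) - 59515266622 = 355702 - 59515266622 = -59514910920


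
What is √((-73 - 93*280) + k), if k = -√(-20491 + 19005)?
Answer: √(-26113 - I*√1486) ≈ 0.119 - 161.6*I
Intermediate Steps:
k = -I*√1486 (k = -√(-1486) = -I*√1486 ≈ -38.549*I)
√((-73 - 93*280) + k) = √((-73 - 93*280) - I*√1486) = √((-73 - 26040) - I*√1486) = √(-26113 - I*√1486)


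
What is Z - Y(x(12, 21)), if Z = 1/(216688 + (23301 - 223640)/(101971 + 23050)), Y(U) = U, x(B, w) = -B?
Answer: 325084326329/27090350109 ≈ 12.000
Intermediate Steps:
Z = 125021/27090350109 (Z = 1/(216688 - 200339/125021) = 1/(27090350109/125021) = 125021/27090350109 ≈ 4.6150e-6)
Z - Y(x(12, 21)) = 125021/27090350109 - (-1)*12 = 125021/27090350109 - 1*(-12) = 125021/27090350109 + 12 = 325084326329/27090350109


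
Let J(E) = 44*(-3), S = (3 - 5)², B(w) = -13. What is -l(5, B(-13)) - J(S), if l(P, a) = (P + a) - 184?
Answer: 324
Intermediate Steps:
S = 4 (S = (-2)² = 4)
J(E) = -132
l(P, a) = -184 + P + a
-l(5, B(-13)) - J(S) = -(-184 + 5 - 13) - 1*(-132) = -1*(-192) + 132 = 192 + 132 = 324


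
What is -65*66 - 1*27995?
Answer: -32285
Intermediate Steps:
-65*66 - 1*27995 = -4290 - 27995 = -32285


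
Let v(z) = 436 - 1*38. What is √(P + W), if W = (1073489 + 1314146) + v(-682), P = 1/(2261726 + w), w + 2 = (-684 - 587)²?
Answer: √35897887417575605590/3877165 ≈ 1545.3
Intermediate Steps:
w = 1615439 (w = -2 + (-684 - 587)² = -2 + (-1271)² = -2 + 1615441 = 1615439)
v(z) = 398 (v(z) = 436 - 38 = 398)
P = 1/3877165 (P = 1/(2261726 + 1615439) = 1/3877165 ≈ 2.5792e-7)
W = 2388033 (W = (1073489 + 1314146) + 398 = 2387635 + 398 = 2388033)
√(P + W) = √(1/3877165 + 2388033) = √(9258797966446/3877165) = √35897887417575605590/3877165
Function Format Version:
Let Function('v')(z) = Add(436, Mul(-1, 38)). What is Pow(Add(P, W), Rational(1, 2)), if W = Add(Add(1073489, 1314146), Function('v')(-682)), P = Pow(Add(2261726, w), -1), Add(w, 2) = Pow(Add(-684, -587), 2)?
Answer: Mul(Rational(1, 3877165), Pow(35897887417575605590, Rational(1, 2))) ≈ 1545.3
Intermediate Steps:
w = 1615439 (w = Add(-2, Pow(Add(-684, -587), 2)) = Add(-2, Pow(-1271, 2)) = Add(-2, 1615441) = 1615439)
Function('v')(z) = 398 (Function('v')(z) = Add(436, -38) = 398)
P = Rational(1, 3877165) (P = Pow(Add(2261726, 1615439), -1) = Pow(3877165, -1) = Rational(1, 3877165) ≈ 2.5792e-7)
W = 2388033 (W = Add(Add(1073489, 1314146), 398) = Add(2387635, 398) = 2388033)
Pow(Add(P, W), Rational(1, 2)) = Pow(Add(Rational(1, 3877165), 2388033), Rational(1, 2)) = Pow(Rational(9258797966446, 3877165), Rational(1, 2)) = Mul(Rational(1, 3877165), Pow(35897887417575605590, Rational(1, 2)))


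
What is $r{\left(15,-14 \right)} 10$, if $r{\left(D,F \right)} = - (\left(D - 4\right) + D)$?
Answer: $-260$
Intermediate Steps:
$r{\left(D,F \right)} = 4 - 2 D$ ($r{\left(D,F \right)} = - (\left(-4 + D\right) + D) = - (-4 + 2 D) = 4 - 2 D$)
$r{\left(15,-14 \right)} 10 = \left(4 - 30\right) 10 = \left(-26\right) 10 = -260$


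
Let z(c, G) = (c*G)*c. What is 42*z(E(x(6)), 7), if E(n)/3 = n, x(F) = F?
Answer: 95256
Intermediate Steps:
E(n) = 3*n
z(c, G) = G*c² (z(c, G) = (G*c)*c = G*c²)
42*z(E(x(6)), 7) = 42*(7*(3*6)²) = 42*(7*18²) = 42*(7*324) = 42*2268 = 95256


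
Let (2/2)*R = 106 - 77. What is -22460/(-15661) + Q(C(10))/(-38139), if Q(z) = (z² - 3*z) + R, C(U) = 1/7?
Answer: 13983851333/9755816357 ≈ 1.4334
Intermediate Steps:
C(U) = ⅐
R = 29 (R = 106 - 77 = 29)
Q(z) = 29 + z² - 3*z (Q(z) = (z² - 3*z) + 29 = 29 + z² - 3*z)
-22460/(-15661) + Q(C(10))/(-38139) = -22460/(-15661) + (29 + (⅐)² - 3*⅐)/(-38139) = -22460*(-1/15661) + (29 + 1/49 - 3/7)*(-1/38139) = 22460/15661 + (1401/49)*(-1/38139) = 22460/15661 - 467/622937 = 13983851333/9755816357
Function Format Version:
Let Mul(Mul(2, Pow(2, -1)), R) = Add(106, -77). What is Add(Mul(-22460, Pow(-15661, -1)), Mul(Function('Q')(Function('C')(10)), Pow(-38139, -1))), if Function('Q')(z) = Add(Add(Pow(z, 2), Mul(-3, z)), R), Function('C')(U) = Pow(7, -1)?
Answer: Rational(13983851333, 9755816357) ≈ 1.4334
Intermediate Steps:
Function('C')(U) = Rational(1, 7)
R = 29 (R = Add(106, -77) = 29)
Function('Q')(z) = Add(29, Pow(z, 2), Mul(-3, z)) (Function('Q')(z) = Add(Add(Pow(z, 2), Mul(-3, z)), 29) = Add(29, Pow(z, 2), Mul(-3, z)))
Add(Mul(-22460, Pow(-15661, -1)), Mul(Function('Q')(Function('C')(10)), Pow(-38139, -1))) = Add(Mul(-22460, Pow(-15661, -1)), Mul(Add(29, Pow(Rational(1, 7), 2), Mul(-3, Rational(1, 7))), Pow(-38139, -1))) = Add(Mul(-22460, Rational(-1, 15661)), Mul(Add(29, Rational(1, 49), Rational(-3, 7)), Rational(-1, 38139))) = Add(Rational(22460, 15661), Mul(Rational(1401, 49), Rational(-1, 38139))) = Add(Rational(22460, 15661), Rational(-467, 622937)) = Rational(13983851333, 9755816357)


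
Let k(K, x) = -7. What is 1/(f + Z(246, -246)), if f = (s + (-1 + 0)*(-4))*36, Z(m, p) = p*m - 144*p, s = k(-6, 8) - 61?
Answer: -1/27396 ≈ -3.6502e-5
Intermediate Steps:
s = -68 (s = -7 - 61 = -68)
Z(m, p) = -144*p + m*p (Z(m, p) = m*p - 144*p = -144*p + m*p)
f = -2304 (f = (-68 + (-1 + 0)*(-4))*36 = (-68 - 1*(-4))*36 = (-68 + 4)*36 = -64*36 = -2304)
1/(f + Z(246, -246)) = 1/(-2304 - 246*(-144 + 246)) = 1/(-2304 - 246*102) = 1/(-2304 - 25092) = 1/(-27396) = -1/27396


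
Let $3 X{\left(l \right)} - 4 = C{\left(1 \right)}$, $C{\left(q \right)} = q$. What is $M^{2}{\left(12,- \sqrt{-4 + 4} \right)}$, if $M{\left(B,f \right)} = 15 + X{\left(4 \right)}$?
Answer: $\frac{2500}{9} \approx 277.78$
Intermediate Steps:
$X{\left(l \right)} = \frac{5}{3}$ ($X{\left(l \right)} = \frac{4}{3} + \frac{1}{3} \cdot 1 = \frac{4}{3} + \frac{1}{3} = \frac{5}{3}$)
$M{\left(B,f \right)} = \frac{50}{3}$ ($M{\left(B,f \right)} = 15 + \frac{5}{3} = \frac{50}{3}$)
$M^{2}{\left(12,- \sqrt{-4 + 4} \right)} = \left(\frac{50}{3}\right)^{2} = \frac{2500}{9}$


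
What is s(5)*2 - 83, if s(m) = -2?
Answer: -87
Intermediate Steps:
s(5)*2 - 83 = -2*2 - 83 = -4 - 83 = -87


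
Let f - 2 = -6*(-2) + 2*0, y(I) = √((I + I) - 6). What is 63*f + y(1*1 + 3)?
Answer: 882 + √2 ≈ 883.41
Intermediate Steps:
y(I) = √(-6 + 2*I) (y(I) = √(2*I - 6) = √(-6 + 2*I))
f = 14 (f = 2 + (-6*(-2) + 2*0) = 2 + (12 + 0) = 2 + 12 = 14)
63*f + y(1*1 + 3) = 63*14 + √(-6 + 2*(1*1 + 3)) = 882 + √(-6 + 2*(1 + 3)) = 882 + √(-6 + 2*4) = 882 + √(-6 + 8) = 882 + √2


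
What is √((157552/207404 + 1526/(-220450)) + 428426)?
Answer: √559771858982750602348883/1143055295 ≈ 654.54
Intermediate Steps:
√((157552/207404 + 1526/(-220450)) + 428426) = √((157552*(1/207404) + 1526*(-1/220450)) + 428426) = √((39388/51851 - 763/110225) + 428426) = √(4301979987/5715276475 + 428426) = √(2448577341058337/5715276475) = √559771858982750602348883/1143055295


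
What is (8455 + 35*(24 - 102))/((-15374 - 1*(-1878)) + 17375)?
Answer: 5725/3879 ≈ 1.4759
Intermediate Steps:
(8455 + 35*(24 - 102))/((-15374 - 1*(-1878)) + 17375) = (8455 + 35*(-78))/((-15374 + 1878) + 17375) = (8455 - 2730)/(-13496 + 17375) = 5725/3879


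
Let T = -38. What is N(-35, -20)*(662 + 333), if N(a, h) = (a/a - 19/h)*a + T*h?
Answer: 2753165/4 ≈ 6.8829e+5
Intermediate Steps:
N(a, h) = -38*h + a*(1 - 19/h) (N(a, h) = (a/a - 19/h)*a - 38*h = (1 - 19/h)*a - 38*h = a*(1 - 19/h) - 38*h = -38*h + a*(1 - 19/h))
N(-35, -20)*(662 + 333) = (-35 - 38*(-20) - 19*(-35)/(-20))*(662 + 333) = (-35 + 760 - 19*(-35)*(-1/20))*995 = (-35 + 760 - 133/4)*995 = (2767/4)*995 = 2753165/4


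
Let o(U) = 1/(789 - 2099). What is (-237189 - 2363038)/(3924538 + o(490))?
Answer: -3406297370/5141144779 ≈ -0.66256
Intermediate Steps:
o(U) = -1/1310 (o(U) = 1/(-1310) = -1/1310)
(-237189 - 2363038)/(3924538 + o(490)) = (-237189 - 2363038)/(3924538 - 1/1310) = -2600227/5141144779/1310 = -2600227*1310/5141144779 = -3406297370/5141144779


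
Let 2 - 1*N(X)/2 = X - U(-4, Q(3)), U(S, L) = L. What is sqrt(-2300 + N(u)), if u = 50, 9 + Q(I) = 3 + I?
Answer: I*sqrt(2402) ≈ 49.01*I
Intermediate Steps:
Q(I) = -6 + I (Q(I) = -9 + (3 + I) = -6 + I)
N(X) = -2 - 2*X (N(X) = 4 - 2*(X - (-6 + 3)) = 4 - 2*(X - 1*(-3)) = 4 - 2*(X + 3) = 4 - 2*(3 + X) = 4 + (-6 - 2*X) = -2 - 2*X)
sqrt(-2300 + N(u)) = sqrt(-2300 + (-2 - 2*50)) = sqrt(-2300 + (-2 - 100)) = sqrt(-2300 - 102) = sqrt(-2402) = I*sqrt(2402)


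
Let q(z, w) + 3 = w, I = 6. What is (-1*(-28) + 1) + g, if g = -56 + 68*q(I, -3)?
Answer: -435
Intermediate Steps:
q(z, w) = -3 + w
g = -464 (g = -56 + 68*(-3 - 3) = -56 + 68*(-6) = -56 - 408 = -464)
(-1*(-28) + 1) + g = (-1*(-28) + 1) - 464 = (28 + 1) - 464 = 29 - 464 = -435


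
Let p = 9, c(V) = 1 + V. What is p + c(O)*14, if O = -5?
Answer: -47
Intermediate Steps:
p + c(O)*14 = 9 + (1 - 5)*14 = 9 - 4*14 = 9 - 56 = -47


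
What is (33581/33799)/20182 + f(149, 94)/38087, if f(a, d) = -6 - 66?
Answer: -47834462549/25980339317366 ≈ -0.0018412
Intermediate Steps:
f(a, d) = -72
(33581/33799)/20182 + f(149, 94)/38087 = (33581/33799)/20182 - 72/38087 = (33581*(1/33799))*(1/20182) - 72*1/38087 = (33581/33799)*(1/20182) - 72/38087 = 33581/682131418 - 72/38087 = -47834462549/25980339317366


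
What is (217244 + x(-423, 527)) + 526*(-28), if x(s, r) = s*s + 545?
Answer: 381990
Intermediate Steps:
x(s, r) = 545 + s**2 (x(s, r) = s**2 + 545 = 545 + s**2)
(217244 + x(-423, 527)) + 526*(-28) = (217244 + (545 + (-423)**2)) + 526*(-28) = (217244 + (545 + 178929)) - 14728 = (217244 + 179474) - 14728 = 396718 - 14728 = 381990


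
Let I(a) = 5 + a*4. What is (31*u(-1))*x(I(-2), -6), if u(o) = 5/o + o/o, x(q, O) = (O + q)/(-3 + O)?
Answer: -124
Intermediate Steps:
I(a) = 5 + 4*a
x(q, O) = (O + q)/(-3 + O)
u(o) = 1 + 5/o (u(o) = 5/o + 1 = 1 + 5/o)
(31*u(-1))*x(I(-2), -6) = (31*((5 - 1)/(-1)))*((-6 + (5 + 4*(-2)))/(-3 - 6)) = (31*(-1*4))*((-6 + (5 - 8))/(-9)) = (31*(-4))*(-(-6 - 3)/9) = -(-124)*(-9)/9 = -124*1 = -124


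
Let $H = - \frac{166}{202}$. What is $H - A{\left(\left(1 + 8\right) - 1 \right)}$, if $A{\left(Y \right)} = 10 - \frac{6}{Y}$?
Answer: $- \frac{4069}{404} \approx -10.072$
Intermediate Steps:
$A{\left(Y \right)} = 10 - \frac{6}{Y}$
$H = - \frac{83}{101}$ ($H = \left(-166\right) \frac{1}{202} = - \frac{83}{101} \approx -0.82178$)
$H - A{\left(\left(1 + 8\right) - 1 \right)} = - \frac{83}{101} - \left(10 - \frac{6}{\left(1 + 8\right) - 1}\right) = - \frac{83}{101} - \left(10 - \frac{6}{9 - 1}\right) = - \frac{83}{101} - \left(10 - \frac{6}{8}\right) = - \frac{83}{101} - \left(10 - \frac{3}{4}\right) = - \frac{83}{101} - \frac{37}{4} = - \frac{4069}{404}$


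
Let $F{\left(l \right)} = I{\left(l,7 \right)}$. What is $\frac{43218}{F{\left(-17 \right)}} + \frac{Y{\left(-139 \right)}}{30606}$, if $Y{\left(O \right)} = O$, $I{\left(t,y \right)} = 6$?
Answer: $\frac{220454879}{30606} \approx 7203.0$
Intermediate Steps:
$F{\left(l \right)} = 6$
$\frac{43218}{F{\left(-17 \right)}} + \frac{Y{\left(-139 \right)}}{30606} = \frac{43218}{6} - \frac{139}{30606} = 43218 \cdot \frac{1}{6} - \frac{139}{30606} = 7203 - \frac{139}{30606} = \frac{220454879}{30606}$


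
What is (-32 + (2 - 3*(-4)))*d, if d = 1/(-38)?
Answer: 9/19 ≈ 0.47368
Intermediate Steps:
d = -1/38 ≈ -0.026316
(-32 + (2 - 3*(-4)))*d = (-32 + (2 - 3*(-4)))*(-1/38) = (-32 + (2 + 12))*(-1/38) = (-32 + 14)*(-1/38) = -18*(-1/38) = 9/19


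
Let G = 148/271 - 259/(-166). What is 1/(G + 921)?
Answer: 44986/41526863 ≈ 0.0010833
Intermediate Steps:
G = 94757/44986 (G = 148*(1/271) - 259*(-1/166) = 148/271 + 259/166 = 94757/44986 ≈ 2.1064)
1/(G + 921) = 1/(94757/44986 + 921) = 1/(41526863/44986) = 44986/41526863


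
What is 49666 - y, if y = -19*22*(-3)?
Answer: 48412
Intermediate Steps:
y = 1254 (y = -418*(-3) = 1254)
49666 - y = 49666 - 1*1254 = 49666 - 1254 = 48412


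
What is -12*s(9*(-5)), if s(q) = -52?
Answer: 624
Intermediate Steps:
-12*s(9*(-5)) = -12*(-52) = 624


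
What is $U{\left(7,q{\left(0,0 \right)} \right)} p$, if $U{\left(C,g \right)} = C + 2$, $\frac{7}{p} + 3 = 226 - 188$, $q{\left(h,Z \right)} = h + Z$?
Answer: $\frac{9}{5} \approx 1.8$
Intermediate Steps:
$q{\left(h,Z \right)} = Z + h$
$p = \frac{1}{5}$ ($p = \frac{7}{-3 + \left(226 - 188\right)} = \frac{7}{-3 + 38} = \frac{7}{35} = 7 \cdot \frac{1}{35} = \frac{1}{5} \approx 0.2$)
$U{\left(C,g \right)} = 2 + C$
$U{\left(7,q{\left(0,0 \right)} \right)} p = \left(2 + 7\right) \frac{1}{5} = 9 \cdot \frac{1}{5} = \frac{9}{5}$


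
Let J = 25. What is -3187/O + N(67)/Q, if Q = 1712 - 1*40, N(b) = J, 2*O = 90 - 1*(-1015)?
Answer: -10629703/1847560 ≈ -5.7534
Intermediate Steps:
O = 1105/2 (O = (90 - 1*(-1015))/2 = (90 + 1015)/2 = (1/2)*1105 = 1105/2 ≈ 552.50)
N(b) = 25
Q = 1672 (Q = 1712 - 40 = 1672)
-3187/O + N(67)/Q = -3187/1105/2 + 25/1672 = -3187*2/1105 + 25*(1/1672) = -6374/1105 + 25/1672 = -10629703/1847560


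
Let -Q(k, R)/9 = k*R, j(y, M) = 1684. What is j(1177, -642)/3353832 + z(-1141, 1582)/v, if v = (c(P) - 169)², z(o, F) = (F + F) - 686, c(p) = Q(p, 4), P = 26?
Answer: 2591750449/1023778179450 ≈ 0.0025316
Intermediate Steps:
Q(k, R) = -9*R*k (Q(k, R) = -9*k*R = -9*R*k)
c(p) = -36*p (c(p) = -9*4*p = -36*p)
z(o, F) = -686 + 2*F (z(o, F) = 2*F - 686 = -686 + 2*F)
v = 1221025 (v = (-36*26 - 169)² = (-936 - 169)² = (-1105)² = 1221025)
j(1177, -642)/3353832 + z(-1141, 1582)/v = 1684/3353832 + (-686 + 2*1582)/1221025 = 1684*(1/3353832) + (-686 + 3164)*(1/1221025) = 421/838458 + 2478*(1/1221025) = 421/838458 + 2478/1221025 = 2591750449/1023778179450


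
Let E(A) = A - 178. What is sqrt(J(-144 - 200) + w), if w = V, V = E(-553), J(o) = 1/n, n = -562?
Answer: 3*I*sqrt(25653614)/562 ≈ 27.037*I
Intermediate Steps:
J(o) = -1/562 (J(o) = 1/(-562) = -1/562)
E(A) = -178 + A
V = -731 (V = -178 - 553 = -731)
w = -731
sqrt(J(-144 - 200) + w) = sqrt(-1/562 - 731) = sqrt(-410823/562) = 3*I*sqrt(25653614)/562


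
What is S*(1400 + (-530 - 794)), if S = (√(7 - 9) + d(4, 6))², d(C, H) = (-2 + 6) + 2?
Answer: 2584 + 912*I*√2 ≈ 2584.0 + 1289.8*I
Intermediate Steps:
d(C, H) = 6 (d(C, H) = 4 + 2 = 6)
S = (6 + I*√2)² (S = (√(7 - 9) + 6)² = (√(-2) + 6)² = (I*√2 + 6)² = (6 + I*√2)² ≈ 34.0 + 16.971*I)
S*(1400 + (-530 - 794)) = (6 + I*√2)²*(1400 + (-530 - 794)) = (6 + I*√2)²*(1400 - 1324) = (6 + I*√2)²*76 = 76*(6 + I*√2)²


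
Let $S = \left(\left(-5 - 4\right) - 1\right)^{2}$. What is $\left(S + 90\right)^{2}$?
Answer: $36100$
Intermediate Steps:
$S = 100$ ($S = \left(\left(-5 - 4\right) - 1\right)^{2} = \left(-9 - 1\right)^{2} = \left(-10\right)^{2} = 100$)
$\left(S + 90\right)^{2} = \left(100 + 90\right)^{2} = 190^{2} = 36100$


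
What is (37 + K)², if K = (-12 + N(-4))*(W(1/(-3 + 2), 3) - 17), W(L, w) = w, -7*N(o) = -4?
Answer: 38809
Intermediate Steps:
N(o) = 4/7 (N(o) = -⅐*(-4) = 4/7)
K = 160 (K = (-12 + 4/7)*(3 - 17) = -80/7*(-14) = 160)
(37 + K)² = (37 + 160)² = 197² = 38809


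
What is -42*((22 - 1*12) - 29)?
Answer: 798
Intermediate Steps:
-42*((22 - 1*12) - 29) = -42*((22 - 12) - 29) = -42*(10 - 29) = -42*(-19) = 798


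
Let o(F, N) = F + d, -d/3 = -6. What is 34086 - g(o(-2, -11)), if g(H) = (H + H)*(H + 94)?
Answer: 30566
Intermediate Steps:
d = 18 (d = -3*(-6) = 18)
o(F, N) = 18 + F (o(F, N) = F + 18 = 18 + F)
g(H) = 2*H*(94 + H) (g(H) = (2*H)*(94 + H) = 2*H*(94 + H))
34086 - g(o(-2, -11)) = 34086 - 2*(18 - 2)*(94 + (18 - 2)) = 34086 - 2*16*(94 + 16) = 34086 - 2*16*110 = 34086 - 1*3520 = 34086 - 3520 = 30566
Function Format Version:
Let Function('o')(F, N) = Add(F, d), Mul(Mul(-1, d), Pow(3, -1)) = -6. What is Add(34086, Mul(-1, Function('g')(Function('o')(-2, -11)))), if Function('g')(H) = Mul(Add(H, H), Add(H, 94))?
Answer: 30566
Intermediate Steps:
d = 18 (d = Mul(-3, -6) = 18)
Function('o')(F, N) = Add(18, F) (Function('o')(F, N) = Add(F, 18) = Add(18, F))
Function('g')(H) = Mul(2, H, Add(94, H)) (Function('g')(H) = Mul(Mul(2, H), Add(94, H)) = Mul(2, H, Add(94, H)))
Add(34086, Mul(-1, Function('g')(Function('o')(-2, -11)))) = Add(34086, Mul(-1, Mul(2, Add(18, -2), Add(94, Add(18, -2))))) = Add(34086, Mul(-1, Mul(2, 16, Add(94, 16)))) = Add(34086, Mul(-1, Mul(2, 16, 110))) = Add(34086, Mul(-1, 3520)) = Add(34086, -3520) = 30566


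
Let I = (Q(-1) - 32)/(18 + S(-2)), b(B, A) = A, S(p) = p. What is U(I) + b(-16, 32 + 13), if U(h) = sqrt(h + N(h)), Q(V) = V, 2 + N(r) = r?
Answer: 45 + 7*I*sqrt(2)/4 ≈ 45.0 + 2.4749*I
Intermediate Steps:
N(r) = -2 + r
I = -33/16 (I = (-1 - 32)/(18 - 2) = -33/16 ≈ -2.0625)
U(h) = sqrt(-2 + 2*h) (U(h) = sqrt(h + (-2 + h)) = sqrt(-2 + 2*h))
U(I) + b(-16, 32 + 13) = sqrt(-2 + 2*(-33/16)) + (32 + 13) = sqrt(-2 - 33/8) + 45 = sqrt(-49/8) + 45 = 7*I*sqrt(2)/4 + 45 = 45 + 7*I*sqrt(2)/4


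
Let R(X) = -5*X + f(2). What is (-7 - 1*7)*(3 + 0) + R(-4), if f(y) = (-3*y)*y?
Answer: -34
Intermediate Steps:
f(y) = -3*y²
R(X) = -12 - 5*X (R(X) = -5*X - 3*2² = -5*X - 3*4 = -5*X - 12 = -12 - 5*X)
(-7 - 1*7)*(3 + 0) + R(-4) = (-7 - 1*7)*(3 + 0) + (-12 - 5*(-4)) = (-7 - 7)*3 + (-12 + 20) = -14*3 + 8 = -42 + 8 = -34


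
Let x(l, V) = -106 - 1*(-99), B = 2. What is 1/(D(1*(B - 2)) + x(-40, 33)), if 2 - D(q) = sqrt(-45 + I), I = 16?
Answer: I/(sqrt(29) - 5*I) ≈ -0.092593 + 0.099725*I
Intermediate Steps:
x(l, V) = -7 (x(l, V) = -106 + 99 = -7)
D(q) = 2 - I*sqrt(29) (D(q) = 2 - sqrt(-45 + 16) = 2 - sqrt(-29) = 2 - I*sqrt(29))
1/(D(1*(B - 2)) + x(-40, 33)) = 1/((2 - I*sqrt(29)) - 7) = 1/(-5 - I*sqrt(29))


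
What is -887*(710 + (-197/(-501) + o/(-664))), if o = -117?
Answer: -209669827255/332664 ≈ -6.3028e+5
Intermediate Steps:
-887*(710 + (-197/(-501) + o/(-664))) = -887*(710 + (-197/(-501) - 117/(-664))) = -887*(710 + (-197*(-1/501) - 117*(-1/664))) = -887*(710 + (197/501 + 117/664)) = -887*(710 + 189425/332664) = -887*236380865/332664 = -209669827255/332664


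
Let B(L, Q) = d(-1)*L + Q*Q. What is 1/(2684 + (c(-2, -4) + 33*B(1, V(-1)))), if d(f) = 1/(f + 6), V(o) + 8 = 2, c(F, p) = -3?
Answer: 5/19378 ≈ 0.00025802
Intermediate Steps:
V(o) = -6 (V(o) = -8 + 2 = -6)
d(f) = 1/(6 + f)
B(L, Q) = Q² + L/5 (B(L, Q) = L/(6 - 1) + Q*Q = L/5 + Q² = Q² + L/5)
1/(2684 + (c(-2, -4) + 33*B(1, V(-1)))) = 1/(2684 + (-3 + 33*((-6)² + (⅕)*1))) = 1/(2684 + (-3 + 33*(36 + ⅕))) = 1/(2684 + (-3 + 33*(181/5))) = 1/(2684 + (-3 + 5973/5)) = 1/(2684 + 5958/5) = 1/(19378/5) = 5/19378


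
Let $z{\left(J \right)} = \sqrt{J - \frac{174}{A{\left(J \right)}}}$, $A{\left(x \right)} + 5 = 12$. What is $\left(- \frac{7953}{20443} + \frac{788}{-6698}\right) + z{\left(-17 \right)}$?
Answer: $- \frac{176087}{347531} + \frac{i \sqrt{2051}}{7} \approx -0.50668 + 6.4697 i$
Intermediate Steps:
$A{\left(x \right)} = 7$ ($A{\left(x \right)} = -5 + 12 = 7$)
$z{\left(J \right)} = \sqrt{- \frac{174}{7} + J}$ ($z{\left(J \right)} = \sqrt{J - \frac{174}{7}} = \sqrt{- \frac{174}{7} + J}$)
$\left(- \frac{7953}{20443} + \frac{788}{-6698}\right) + z{\left(-17 \right)} = \left(- \frac{7953}{20443} + \frac{788}{-6698}\right) + \frac{\sqrt{-1218 + 49 \left(-17\right)}}{7} = \left(\left(-7953\right) \frac{1}{20443} + 788 \left(- \frac{1}{6698}\right)\right) + \frac{\sqrt{-1218 - 833}}{7} = \left(- \frac{7953}{20443} - \frac{2}{17}\right) + \frac{\sqrt{-2051}}{7} = - \frac{176087}{347531} + \frac{i \sqrt{2051}}{7}$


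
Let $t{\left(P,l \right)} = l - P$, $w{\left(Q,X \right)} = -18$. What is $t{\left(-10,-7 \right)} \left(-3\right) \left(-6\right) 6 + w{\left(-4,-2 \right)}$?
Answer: $306$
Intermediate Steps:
$t{\left(-10,-7 \right)} \left(-3\right) \left(-6\right) 6 + w{\left(-4,-2 \right)} = \left(-7 - -10\right) \left(-3\right) \left(-6\right) 6 - 18 = \left(-7 + 10\right) 18 \cdot 6 - 18 = 3 \cdot 108 - 18 = 324 - 18 = 306$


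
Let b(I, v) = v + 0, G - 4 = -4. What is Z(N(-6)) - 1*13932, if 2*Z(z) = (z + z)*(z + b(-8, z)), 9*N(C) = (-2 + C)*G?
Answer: -13932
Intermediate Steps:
G = 0 (G = 4 - 4 = 0)
b(I, v) = v
N(C) = 0 (N(C) = ((-2 + C)*0)/9 = (1/9)*0 = 0)
Z(z) = 2*z**2 (Z(z) = ((z + z)*(z + z))/2 = ((2*z)*(2*z))/2 = (4*z**2)/2 = 2*z**2)
Z(N(-6)) - 1*13932 = 2*0**2 - 1*13932 = 2*0 - 13932 = 0 - 13932 = -13932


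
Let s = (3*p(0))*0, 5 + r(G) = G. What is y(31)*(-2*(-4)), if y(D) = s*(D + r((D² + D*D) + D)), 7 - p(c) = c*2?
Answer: 0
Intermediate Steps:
p(c) = 7 - 2*c (p(c) = 7 - c*2 = 7 - 2*c)
r(G) = -5 + G
s = 0 (s = (3*(7 - 2*0))*0 = (3*(7 + 0))*0 = (3*7)*0 = 21*0 = 0)
y(D) = 0 (y(D) = 0*(D + (-5 + ((D² + D*D) + D))) = 0*(D + (-5 + ((D² + D²) + D))) = 0*(D + (-5 + (2*D² + D))) = 0*(D + (-5 + (D + 2*D²))) = 0*(D + (-5 + D + 2*D²)) = 0*(-5 + 2*D + 2*D²) = 0)
y(31)*(-2*(-4)) = 0*(-2*(-4)) = 0*8 = 0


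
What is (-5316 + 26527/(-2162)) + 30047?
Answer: 53441895/2162 ≈ 24719.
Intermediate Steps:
(-5316 + 26527/(-2162)) + 30047 = (-5316 + 26527*(-1/2162)) + 30047 = (-5316 - 26527/2162) + 30047 = -11519719/2162 + 30047 = 53441895/2162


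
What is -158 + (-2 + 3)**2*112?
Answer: -46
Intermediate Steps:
-158 + (-2 + 3)**2*112 = -158 + 1**2*112 = -158 + 1*112 = -158 + 112 = -46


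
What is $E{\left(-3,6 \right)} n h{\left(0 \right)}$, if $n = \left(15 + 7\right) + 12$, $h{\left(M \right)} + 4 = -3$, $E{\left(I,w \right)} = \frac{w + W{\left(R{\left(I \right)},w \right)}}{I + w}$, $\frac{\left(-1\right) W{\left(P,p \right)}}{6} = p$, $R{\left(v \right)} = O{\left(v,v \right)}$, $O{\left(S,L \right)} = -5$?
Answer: $2380$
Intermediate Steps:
$R{\left(v \right)} = -5$
$W{\left(P,p \right)} = - 6 p$
$E{\left(I,w \right)} = - \frac{5 w}{I + w}$ ($E{\left(I,w \right)} = \frac{w - 6 w}{I + w} = \frac{\left(-5\right) w}{I + w} = - \frac{5 w}{I + w}$)
$h{\left(M \right)} = -7$ ($h{\left(M \right)} = -4 - 3 = -7$)
$n = 34$ ($n = 22 + 12 = 34$)
$E{\left(-3,6 \right)} n h{\left(0 \right)} = \left(-5\right) 6 \frac{1}{-3 + 6} \cdot 34 \left(-7\right) = \left(-5\right) 6 \cdot \frac{1}{3} \cdot 34 \left(-7\right) = \left(-10\right) 34 \left(-7\right) = \left(-340\right) \left(-7\right) = 2380$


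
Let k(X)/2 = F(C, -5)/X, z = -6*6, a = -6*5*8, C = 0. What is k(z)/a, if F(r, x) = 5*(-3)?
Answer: -1/288 ≈ -0.0034722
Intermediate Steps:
F(r, x) = -15
a = -240 (a = -30*8 = -240)
z = -36
k(X) = -30/X (k(X) = 2*(-15/X) = -30/X)
k(z)/a = -30/(-36)/(-240) = -30*(-1/36)*(-1/240) = (⅚)*(-1/240) = -1/288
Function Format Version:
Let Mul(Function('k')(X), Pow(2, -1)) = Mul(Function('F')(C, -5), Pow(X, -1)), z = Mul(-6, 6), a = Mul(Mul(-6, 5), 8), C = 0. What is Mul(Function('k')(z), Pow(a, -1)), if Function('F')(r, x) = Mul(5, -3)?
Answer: Rational(-1, 288) ≈ -0.0034722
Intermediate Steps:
Function('F')(r, x) = -15
a = -240 (a = Mul(-30, 8) = -240)
z = -36
Function('k')(X) = Mul(-30, Pow(X, -1)) (Function('k')(X) = Mul(2, Mul(-15, Pow(X, -1))) = Mul(-30, Pow(X, -1)))
Mul(Function('k')(z), Pow(a, -1)) = Mul(Mul(-30, Pow(-36, -1)), Pow(-240, -1)) = Mul(Mul(-30, Rational(-1, 36)), Rational(-1, 240)) = Mul(Rational(5, 6), Rational(-1, 240)) = Rational(-1, 288)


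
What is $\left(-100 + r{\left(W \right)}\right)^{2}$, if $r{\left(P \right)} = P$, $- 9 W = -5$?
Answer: $\frac{801025}{81} \approx 9889.2$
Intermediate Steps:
$W = \frac{5}{9}$ ($W = \left(- \frac{1}{9}\right) \left(-5\right) = \frac{5}{9} \approx 0.55556$)
$\left(-100 + r{\left(W \right)}\right)^{2} = \left(-100 + \frac{5}{9}\right)^{2} = \left(- \frac{895}{9}\right)^{2} = \frac{801025}{81}$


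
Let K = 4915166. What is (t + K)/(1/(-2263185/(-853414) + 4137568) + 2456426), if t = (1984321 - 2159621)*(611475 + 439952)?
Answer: -6380496485536410810429/85037150598190088 ≈ -75032.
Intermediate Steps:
t = -184315153100 (t = -175300*1051427 = -184315153100)
(t + K)/(1/(-2263185/(-853414) + 4137568) + 2456426) = (-184315153100 + 4915166)/(1/(-2263185/(-853414) + 4137568) + 2456426) = -184310237934/(1/(-2263185*(-1/853414) + 4137568) + 2456426) = -184310237934/(1/(2263185/853414 + 4137568) + 2456426) = -184310237934/(1/(3531060720337/853414) + 2456426) = -184310237934/(853414/3531060720337 + 2456426) = -184310237934/8673789361015388976/3531060720337 = -184310237934*3531060720337/8673789361015388976 = -6380496485536410810429/85037150598190088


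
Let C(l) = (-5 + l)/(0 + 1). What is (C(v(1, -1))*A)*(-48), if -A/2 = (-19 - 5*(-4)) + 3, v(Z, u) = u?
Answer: -2304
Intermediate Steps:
C(l) = -5 + l (C(l) = (-5 + l)/1 = (-5 + l)*1 = -5 + l)
A = -8 (A = -2*((-19 - 5*(-4)) + 3) = -2*((-19 + 20) + 3) = -2*(1 + 3) = -2*4 = -8)
(C(v(1, -1))*A)*(-48) = ((-5 - 1)*(-8))*(-48) = -6*(-8)*(-48) = 48*(-48) = -2304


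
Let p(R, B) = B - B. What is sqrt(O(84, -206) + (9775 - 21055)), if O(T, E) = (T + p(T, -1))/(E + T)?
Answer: 3*I*sqrt(4663938)/61 ≈ 106.21*I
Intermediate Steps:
p(R, B) = 0
O(T, E) = T/(E + T) (O(T, E) = (T + 0)/(E + T) = T/(E + T))
sqrt(O(84, -206) + (9775 - 21055)) = sqrt(84/(-206 + 84) + (9775 - 21055)) = sqrt(84/(-122) - 11280) = sqrt(84*(-1/122) - 11280) = sqrt(-42/61 - 11280) = sqrt(-688122/61) = 3*I*sqrt(4663938)/61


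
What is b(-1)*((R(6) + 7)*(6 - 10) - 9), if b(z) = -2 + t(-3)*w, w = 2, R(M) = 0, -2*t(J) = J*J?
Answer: 407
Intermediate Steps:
t(J) = -J²/2 (t(J) = -J*J/2 = -J²/2)
b(z) = -11 (b(z) = -2 - ½*(-3)²*2 = -2 - ½*9*2 = -2 - 9/2*2 = -2 - 9 = -11)
b(-1)*((R(6) + 7)*(6 - 10) - 9) = -11*((0 + 7)*(6 - 10) - 9) = -11*(7*(-4) - 9) = -11*(-28 - 9) = -11*(-37) = 407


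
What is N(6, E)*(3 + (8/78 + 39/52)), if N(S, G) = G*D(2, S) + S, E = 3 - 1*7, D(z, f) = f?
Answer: -1803/26 ≈ -69.346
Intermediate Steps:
E = -4 (E = 3 - 7 = -4)
N(S, G) = S + G*S (N(S, G) = G*S + S = S + G*S)
N(6, E)*(3 + (8/78 + 39/52)) = (6*(1 - 4))*(3 + (8/78 + 39/52)) = (6*(-3))*(3 + (8*(1/78) + 39*(1/52))) = -18*(3 + (4/39 + ¾)) = -18*(3 + 133/156) = -18*601/156 = -1803/26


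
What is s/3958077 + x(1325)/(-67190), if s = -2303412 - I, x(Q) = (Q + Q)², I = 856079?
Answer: -2800788193279/26594319363 ≈ -105.32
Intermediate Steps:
x(Q) = 4*Q² (x(Q) = (2*Q)² = 4*Q²)
s = -3159491 (s = -2303412 - 1*856079 = -2303412 - 856079 = -3159491)
s/3958077 + x(1325)/(-67190) = -3159491/3958077 + (4*1325²)/(-67190) = -3159491*1/3958077 + (4*1755625)*(-1/67190) = -3159491/3958077 + 7022500*(-1/67190) = -3159491/3958077 - 702250/6719 = -2800788193279/26594319363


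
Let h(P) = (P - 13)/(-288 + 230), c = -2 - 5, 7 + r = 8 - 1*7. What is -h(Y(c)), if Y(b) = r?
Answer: -19/58 ≈ -0.32759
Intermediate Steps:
r = -6 (r = -7 + (8 - 1*7) = -7 + (8 - 7) = -7 + 1 = -6)
c = -7
Y(b) = -6
h(P) = 13/58 - P/58 (h(P) = (-13 + P)/(-58) = (-13 + P)*(-1/58) = 13/58 - P/58)
-h(Y(c)) = -(13/58 - 1/58*(-6)) = -(13/58 + 3/29) = -1*19/58 = -19/58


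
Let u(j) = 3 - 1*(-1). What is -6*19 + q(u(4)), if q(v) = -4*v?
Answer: -130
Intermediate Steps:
u(j) = 4 (u(j) = 3 + 1 = 4)
-6*19 + q(u(4)) = -6*19 - 4*4 = -114 - 16 = -130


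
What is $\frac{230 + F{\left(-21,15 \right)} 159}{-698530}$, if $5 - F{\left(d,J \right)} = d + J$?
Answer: $- \frac{1979}{698530} \approx -0.0028331$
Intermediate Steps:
$F{\left(d,J \right)} = 5 - J - d$ ($F{\left(d,J \right)} = 5 - \left(d + J\right) = 5 - \left(J + d\right) = 5 - J - d$)
$\frac{230 + F{\left(-21,15 \right)} 159}{-698530} = \frac{230 + \left(5 - 15 - -21\right) 159}{-698530} = \left(230 + \left(5 - 15 + 21\right) 159\right) \left(- \frac{1}{698530}\right) = \left(230 + 11 \cdot 159\right) \left(- \frac{1}{698530}\right) = \left(230 + 1749\right) \left(- \frac{1}{698530}\right) = 1979 \left(- \frac{1}{698530}\right) = - \frac{1979}{698530}$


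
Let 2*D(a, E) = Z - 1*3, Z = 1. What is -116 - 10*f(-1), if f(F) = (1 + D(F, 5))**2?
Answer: -116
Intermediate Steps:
D(a, E) = -1 (D(a, E) = (1 - 1*3)/2 = (1 - 3)/2 = (1/2)*(-2) = -1)
f(F) = 0 (f(F) = (1 - 1)**2 = 0**2 = 0)
-116 - 10*f(-1) = -116 - 10*0 = -116 + 0 = -116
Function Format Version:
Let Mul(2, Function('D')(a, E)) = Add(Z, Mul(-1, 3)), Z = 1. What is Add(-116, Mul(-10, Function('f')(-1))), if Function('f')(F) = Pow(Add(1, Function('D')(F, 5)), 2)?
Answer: -116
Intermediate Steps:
Function('D')(a, E) = -1 (Function('D')(a, E) = Mul(Rational(1, 2), Add(1, Mul(-1, 3))) = Mul(Rational(1, 2), Add(1, -3)) = Mul(Rational(1, 2), -2) = -1)
Function('f')(F) = 0 (Function('f')(F) = Pow(Add(1, -1), 2) = Pow(0, 2) = 0)
Add(-116, Mul(-10, Function('f')(-1))) = Add(-116, Mul(-10, 0)) = Add(-116, 0) = -116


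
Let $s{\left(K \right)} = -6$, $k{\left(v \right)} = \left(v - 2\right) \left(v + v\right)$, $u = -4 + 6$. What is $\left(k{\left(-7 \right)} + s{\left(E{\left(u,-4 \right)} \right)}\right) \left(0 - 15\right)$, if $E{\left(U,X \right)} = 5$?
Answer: $-1800$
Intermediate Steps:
$u = 2$
$k{\left(v \right)} = 2 v \left(-2 + v\right)$ ($k{\left(v \right)} = \left(-2 + v\right) 2 v = 2 v \left(-2 + v\right)$)
$\left(k{\left(-7 \right)} + s{\left(E{\left(u,-4 \right)} \right)}\right) \left(0 - 15\right) = \left(2 \left(-7\right) \left(-2 - 7\right) - 6\right) \left(0 - 15\right) = \left(2 \left(-7\right) \left(-9\right) - 6\right) \left(0 - 15\right) = \left(126 - 6\right) \left(-15\right) = 120 \left(-15\right) = -1800$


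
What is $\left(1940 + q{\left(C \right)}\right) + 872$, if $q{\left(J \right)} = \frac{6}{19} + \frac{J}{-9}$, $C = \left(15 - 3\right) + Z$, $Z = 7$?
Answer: $\frac{480545}{171} \approx 2810.2$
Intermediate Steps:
$C = 19$ ($C = \left(15 - 3\right) + 7 = 12 + 7 = 19$)
$q{\left(J \right)} = \frac{6}{19} - \frac{J}{9}$ ($q{\left(J \right)} = 6 \cdot \frac{1}{19} + J \left(- \frac{1}{9}\right) = \frac{6}{19} - \frac{J}{9}$)
$\left(1940 + q{\left(C \right)}\right) + 872 = \left(1940 + \left(\frac{6}{19} - \frac{19}{9}\right)\right) + 872 = \left(1940 - \frac{307}{171}\right) + 872 = \frac{331433}{171} + 872 = \frac{480545}{171}$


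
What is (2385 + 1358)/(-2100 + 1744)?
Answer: -3743/356 ≈ -10.514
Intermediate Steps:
(2385 + 1358)/(-2100 + 1744) = 3743/(-356) = 3743*(-1/356) = -3743/356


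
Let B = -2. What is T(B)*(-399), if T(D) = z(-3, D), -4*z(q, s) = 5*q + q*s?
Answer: -3591/4 ≈ -897.75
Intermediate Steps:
z(q, s) = -5*q/4 - q*s/4 (z(q, s) = -(5*q + q*s)/4 = -5*q/4 - q*s/4)
T(D) = 15/4 + 3*D/4 (T(D) = -1/4*(-3)*(5 + D) = 15/4 + 3*D/4)
T(B)*(-399) = (15/4 + (3/4)*(-2))*(-399) = (15/4 - 3/2)*(-399) = (9/4)*(-399) = -3591/4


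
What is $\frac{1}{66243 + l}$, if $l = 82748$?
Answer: $\frac{1}{148991} \approx 6.7118 \cdot 10^{-6}$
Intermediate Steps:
$\frac{1}{66243 + l} = \frac{1}{66243 + 82748} = \frac{1}{148991}$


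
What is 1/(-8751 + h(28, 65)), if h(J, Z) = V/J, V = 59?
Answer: -28/244969 ≈ -0.00011430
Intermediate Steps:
h(J, Z) = 59/J
1/(-8751 + h(28, 65)) = 1/(-8751 + 59/28) = 1/(-244969/28) = -28/244969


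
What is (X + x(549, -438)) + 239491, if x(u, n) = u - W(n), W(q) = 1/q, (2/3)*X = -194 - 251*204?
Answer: 71369035/438 ≈ 1.6294e+5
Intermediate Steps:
X = -77097 (X = 3*(-194 - 251*204)/2 = 3*(-194 - 51204)/2 = (3/2)*(-51398) = -77097)
x(u, n) = u - 1/n
(X + x(549, -438)) + 239491 = (-77097 + (549 - 1/(-438))) + 239491 = (-77097 + (549 - 1*(-1/438))) + 239491 = (-77097 + (549 + 1/438)) + 239491 = (-77097 + 240463/438) + 239491 = -33528023/438 + 239491 = 71369035/438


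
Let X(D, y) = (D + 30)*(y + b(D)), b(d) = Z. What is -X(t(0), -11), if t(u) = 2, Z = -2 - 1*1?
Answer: 448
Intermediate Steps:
Z = -3 (Z = -2 - 1 = -3)
b(d) = -3
X(D, y) = (-3 + y)*(30 + D) (X(D, y) = (D + 30)*(y - 3) = (30 + D)*(-3 + y) = (-3 + y)*(30 + D))
-X(t(0), -11) = -(-90 - 3*2 + 30*(-11) + 2*(-11)) = -(-90 - 6 - 330 - 22) = -1*(-448) = 448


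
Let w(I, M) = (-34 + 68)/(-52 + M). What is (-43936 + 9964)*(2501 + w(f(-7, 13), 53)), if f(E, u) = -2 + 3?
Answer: -86119020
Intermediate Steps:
f(E, u) = 1
w(I, M) = 34/(-52 + M)
(-43936 + 9964)*(2501 + w(f(-7, 13), 53)) = (-43936 + 9964)*(2501 + 34/(-52 + 53)) = -33972*(2501 + 34/1) = -33972*(2501 + 34*1) = -33972*(2501 + 34) = -33972*2535 = -86119020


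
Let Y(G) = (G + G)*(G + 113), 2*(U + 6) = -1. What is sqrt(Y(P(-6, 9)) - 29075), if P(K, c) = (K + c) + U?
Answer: I*sqrt(119366)/2 ≈ 172.75*I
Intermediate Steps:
U = -13/2 (U = -6 + (1/2)*(-1) = -6 - 1/2 = -13/2 ≈ -6.5000)
P(K, c) = -13/2 + K + c (P(K, c) = (K + c) - 13/2 = -13/2 + K + c)
Y(G) = 2*G*(113 + G) (Y(G) = (2*G)*(113 + G) = 2*G*(113 + G))
sqrt(Y(P(-6, 9)) - 29075) = sqrt(2*(-13/2 - 6 + 9)*(113 + (-13/2 - 6 + 9)) - 29075) = sqrt(2*(-7/2)*(113 - 7/2) - 29075) = sqrt(2*(-7/2)*(219/2) - 29075) = sqrt(-1533/2 - 29075) = sqrt(-59683/2) = I*sqrt(119366)/2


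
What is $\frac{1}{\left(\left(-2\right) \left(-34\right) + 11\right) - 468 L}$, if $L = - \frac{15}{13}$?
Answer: $\frac{1}{619} \approx 0.0016155$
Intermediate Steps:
$L = - \frac{15}{13}$ ($L = \left(-15\right) \frac{1}{13} = - \frac{15}{13} \approx -1.1538$)
$\frac{1}{\left(\left(-2\right) \left(-34\right) + 11\right) - 468 L} = \frac{1}{\left(\left(-2\right) \left(-34\right) + 11\right) - -540} = \frac{1}{\left(68 + 11\right) + 540} = \frac{1}{79 + 540} = \frac{1}{619}$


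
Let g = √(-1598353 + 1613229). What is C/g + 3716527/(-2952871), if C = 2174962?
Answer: -3716527/2952871 + 1087481*√3719/3719 ≈ 17831.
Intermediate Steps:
g = 2*√3719 (g = √14876 = 2*√3719 ≈ 121.97)
C/g + 3716527/(-2952871) = 2174962/((2*√3719)) + 3716527/(-2952871) = 2174962*(√3719/7438) + 3716527*(-1/2952871) = 1087481*√3719/3719 - 3716527/2952871 = -3716527/2952871 + 1087481*√3719/3719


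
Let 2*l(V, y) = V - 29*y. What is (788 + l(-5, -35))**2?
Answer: 1671849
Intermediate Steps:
l(V, y) = V/2 - 29*y/2 (l(V, y) = (V - 29*y)/2 = V/2 - 29*y/2)
(788 + l(-5, -35))**2 = (788 + ((1/2)*(-5) - 29/2*(-35)))**2 = (788 + (-5/2 + 1015/2))**2 = (788 + 505)**2 = 1293**2 = 1671849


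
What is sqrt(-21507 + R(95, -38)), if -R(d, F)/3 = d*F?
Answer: I*sqrt(10677) ≈ 103.33*I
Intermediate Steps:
R(d, F) = -3*F*d (R(d, F) = -3*d*F = -3*F*d)
sqrt(-21507 + R(95, -38)) = sqrt(-21507 - 3*(-38)*95) = sqrt(-21507 + 10830) = sqrt(-10677) = I*sqrt(10677)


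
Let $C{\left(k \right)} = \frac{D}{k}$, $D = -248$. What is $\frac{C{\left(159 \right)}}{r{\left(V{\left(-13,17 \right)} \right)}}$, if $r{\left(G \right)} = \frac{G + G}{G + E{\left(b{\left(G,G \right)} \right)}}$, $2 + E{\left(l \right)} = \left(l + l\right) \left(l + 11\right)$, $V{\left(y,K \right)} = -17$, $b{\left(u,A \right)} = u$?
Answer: $\frac{22940}{2703} \approx 8.4869$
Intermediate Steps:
$E{\left(l \right)} = -2 + 2 l \left(11 + l\right)$ ($E{\left(l \right)} = -2 + \left(l + l\right) \left(l + 11\right) = -2 + 2 l \left(11 + l\right)$)
$r{\left(G \right)} = \frac{2 G}{-2 + 2 G^{2} + 23 G}$ ($r{\left(G \right)} = \frac{G + G}{G + \left(-2 + 2 G^{2} + 22 G\right)} = \frac{2 G}{-2 + 2 G^{2} + 23 G}$)
$C{\left(k \right)} = - \frac{248}{k}$
$\frac{C{\left(159 \right)}}{r{\left(V{\left(-13,17 \right)} \right)}} = \frac{\left(-248\right) \frac{1}{159}}{2 \left(-17\right) \frac{1}{-2 + 2 \left(-17\right)^{2} + 23 \left(-17\right)}} = \frac{\left(-248\right) \frac{1}{159}}{2 \left(-17\right) \frac{1}{-2 + 2 \cdot 289 - 391}} = - \frac{248}{159 \cdot 2 \left(-17\right) \frac{1}{-2 + 578 - 391}} = - \frac{248}{159 \cdot 2 \left(-17\right) \frac{1}{185}} = - \frac{248}{159 \left(- \frac{34}{185}\right)} = \left(- \frac{248}{159}\right) \left(- \frac{185}{34}\right) = \frac{22940}{2703}$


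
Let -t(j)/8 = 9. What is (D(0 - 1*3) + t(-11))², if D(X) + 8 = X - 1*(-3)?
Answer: 6400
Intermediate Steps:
D(X) = -5 + X (D(X) = -8 + (X - 1*(-3)) = -8 + (X + 3) = -8 + (3 + X) = -5 + X)
t(j) = -72 (t(j) = -8*9 = -72)
(D(0 - 1*3) + t(-11))² = ((-5 + (0 - 1*3)) - 72)² = ((-5 + (0 - 3)) - 72)² = ((-5 - 3) - 72)² = (-8 - 72)² = (-80)² = 6400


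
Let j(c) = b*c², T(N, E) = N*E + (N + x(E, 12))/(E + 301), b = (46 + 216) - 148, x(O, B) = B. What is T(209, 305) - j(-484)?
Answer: -16144711813/606 ≈ -2.6641e+7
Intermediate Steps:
b = 114 (b = 262 - 148 = 114)
T(N, E) = E*N + (12 + N)/(301 + E) (T(N, E) = N*E + (N + 12)/(E + 301) = E*N + (12 + N)/(301 + E))
j(c) = 114*c²
T(209, 305) - j(-484) = (12 + 209 + 209*305² + 301*305*209)/(301 + 305) - 114*(-484)² = (12 + 209 + 209*93025 + 19187245)/606 - 114*234256 = (12 + 209 + 19442225 + 19187245)/606 - 1*26705184 = (1/606)*38629691 - 26705184 = 38629691/606 - 26705184 = -16144711813/606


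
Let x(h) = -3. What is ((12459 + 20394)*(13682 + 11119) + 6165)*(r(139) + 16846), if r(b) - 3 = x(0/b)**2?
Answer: 13735787440644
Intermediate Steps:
r(b) = 12 (r(b) = 3 + (-3)**2 = 3 + 9 = 12)
((12459 + 20394)*(13682 + 11119) + 6165)*(r(139) + 16846) = ((12459 + 20394)*(13682 + 11119) + 6165)*(12 + 16846) = (32853*24801 + 6165)*16858 = (814787253 + 6165)*16858 = 814793418*16858 = 13735787440644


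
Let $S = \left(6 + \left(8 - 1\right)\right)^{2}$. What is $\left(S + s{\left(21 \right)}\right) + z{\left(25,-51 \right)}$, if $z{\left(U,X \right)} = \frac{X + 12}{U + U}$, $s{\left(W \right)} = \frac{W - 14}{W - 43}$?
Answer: $\frac{46173}{275} \approx 167.9$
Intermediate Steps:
$s{\left(W \right)} = \frac{-14 + W}{-43 + W}$
$z{\left(U,X \right)} = \frac{12 + X}{2 U}$
$S = 169$ ($S = \left(6 + \left(8 - 1\right)\right)^{2} = \left(6 + 7\right)^{2} = 13^{2} = 169$)
$\left(S + s{\left(21 \right)}\right) + z{\left(25,-51 \right)} = \left(169 + \frac{-14 + 21}{-43 + 21}\right) + \frac{12 - 51}{2 \cdot 25} = \left(169 + \frac{1}{-22} \cdot 7\right) + \frac{1}{2} \cdot \frac{1}{25} \left(-39\right) = \left(169 - \frac{7}{22}\right) - \frac{39}{50} = \frac{3711}{22} - \frac{39}{50} = \frac{46173}{275}$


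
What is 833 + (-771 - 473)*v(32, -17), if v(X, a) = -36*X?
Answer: 1433921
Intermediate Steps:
833 + (-771 - 473)*v(32, -17) = 833 + (-771 - 473)*(-36*32) = 833 - 1244*(-1152) = 833 + 1433088 = 1433921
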